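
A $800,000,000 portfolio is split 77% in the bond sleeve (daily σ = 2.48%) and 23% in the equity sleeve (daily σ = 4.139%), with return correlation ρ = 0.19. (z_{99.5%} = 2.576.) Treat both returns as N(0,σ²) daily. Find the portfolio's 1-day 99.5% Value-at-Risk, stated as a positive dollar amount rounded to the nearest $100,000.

σ_p² = 0.77²·2.48² + 0.23²·4.139² + 2·0.19·0.77·0.23·2.48·4.139 = 5.2436 (%²).
σ_p = √5.2436 = 2.290%.
VaR = 2.576 × 2.290% = 5.899%; on $800,000,000 that is $47,192,000.

$47,200,000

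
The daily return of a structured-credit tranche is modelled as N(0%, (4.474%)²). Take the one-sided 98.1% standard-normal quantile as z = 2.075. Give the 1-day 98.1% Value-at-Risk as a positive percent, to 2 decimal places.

9.28%

VaR = z·σ = 2.075 × 4.474% = 9.284%.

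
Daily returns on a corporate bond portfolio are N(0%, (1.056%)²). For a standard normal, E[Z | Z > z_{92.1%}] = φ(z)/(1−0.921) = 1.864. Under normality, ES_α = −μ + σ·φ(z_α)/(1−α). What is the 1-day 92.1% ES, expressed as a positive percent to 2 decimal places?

1.97%

ES = 1.056% × 1.864 = 1.968%.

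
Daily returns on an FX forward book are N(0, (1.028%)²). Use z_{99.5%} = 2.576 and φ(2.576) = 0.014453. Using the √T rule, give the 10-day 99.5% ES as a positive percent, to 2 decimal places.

σ_{10d} = 1.028% × √10 = 3.251%.
ES multiplier = φ(z)/(1−α) = 0.014453/0.005 = 2.891.
ES = 3.251% × 2.891 = 9.399%.

9.40%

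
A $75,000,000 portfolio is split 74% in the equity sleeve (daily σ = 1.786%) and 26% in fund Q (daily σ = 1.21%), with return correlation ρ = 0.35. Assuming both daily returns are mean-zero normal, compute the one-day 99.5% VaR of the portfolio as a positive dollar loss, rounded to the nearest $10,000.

$2,820,000

σ_p² = 0.74²·1.786² + 0.26²·1.21² + 2·0.35·0.74·0.26·1.786·1.21 = 2.1368 (%²).
σ_p = √2.1368 = 1.462%.
At 99.5%, z = 2.576.
VaR = 2.576 × 1.462% = 3.766%; on $75,000,000 that is $2,824,500.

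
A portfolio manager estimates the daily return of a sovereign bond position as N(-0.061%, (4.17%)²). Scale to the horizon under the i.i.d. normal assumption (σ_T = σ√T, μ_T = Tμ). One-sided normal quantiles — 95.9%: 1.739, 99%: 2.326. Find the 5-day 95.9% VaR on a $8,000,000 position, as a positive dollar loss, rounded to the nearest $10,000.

$1,320,000

σ_{5d} = 4.17% × √5 = 9.324%; μ_{5d} = 5 × -0.061% = -0.305%.
VaR = −(-0.305%) + 1.739 × 9.324% = 16.519%.
On $8,000,000: 0.16519 × $8,000,000 = $1,321,520.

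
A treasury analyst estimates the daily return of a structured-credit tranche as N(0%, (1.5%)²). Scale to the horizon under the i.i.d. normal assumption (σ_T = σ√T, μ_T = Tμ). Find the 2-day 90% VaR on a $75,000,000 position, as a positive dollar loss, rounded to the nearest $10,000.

At 90%, z = 1.282.
σ_{2d} = 1.5% × √2 = 2.121%.
VaR = 1.282 × 2.121% = 2.719%.
On $75,000,000: 0.02719 × $75,000,000 = $2,039,250.

$2,040,000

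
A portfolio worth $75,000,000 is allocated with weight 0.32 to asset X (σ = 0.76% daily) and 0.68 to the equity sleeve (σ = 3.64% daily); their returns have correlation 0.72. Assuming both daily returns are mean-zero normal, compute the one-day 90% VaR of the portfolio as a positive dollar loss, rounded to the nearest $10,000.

σ_p² = 0.32²·0.76² + 0.68²·3.64² + 2·0.72·0.32·0.68·0.76·3.64 = 7.0526 (%²).
σ_p = √7.0526 = 2.656%.
At 90%, z = 1.282.
VaR = 1.282 × 2.656% = 3.405%; on $75,000,000 that is $2,553,750.

$2,550,000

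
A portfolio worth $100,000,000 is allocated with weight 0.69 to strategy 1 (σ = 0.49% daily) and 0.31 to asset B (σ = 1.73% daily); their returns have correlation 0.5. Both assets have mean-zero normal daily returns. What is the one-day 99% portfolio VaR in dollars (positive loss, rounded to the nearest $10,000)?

$1,780,000

σ_p² = 0.69²·0.49² + 0.31²·1.73² + 2·0.5·0.69·0.31·0.49·1.73 = 0.5833 (%²).
σ_p = √0.5833 = 0.764%.
At 99%, z = 2.326.
VaR = 2.326 × 0.764% = 1.777%; on $100,000,000 that is $1,777,000.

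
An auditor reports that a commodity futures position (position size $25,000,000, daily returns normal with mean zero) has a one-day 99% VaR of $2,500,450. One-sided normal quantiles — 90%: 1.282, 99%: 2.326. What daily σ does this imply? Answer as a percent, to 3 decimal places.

4.300%

VaR as a fraction: $2,500,450 / $25,000,000 = 10.002%.
σ = VaR / z = 10.002% / 2.326 = 4.300%.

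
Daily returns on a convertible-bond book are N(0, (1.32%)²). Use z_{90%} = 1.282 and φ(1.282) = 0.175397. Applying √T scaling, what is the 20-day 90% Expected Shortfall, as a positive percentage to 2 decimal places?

σ_{20d} = 1.32% × √20 = 5.903%.
ES multiplier = φ(z)/(1−α) = 0.175397/0.1 = 1.754.
ES = 5.903% × 1.754 = 10.354%.

10.35%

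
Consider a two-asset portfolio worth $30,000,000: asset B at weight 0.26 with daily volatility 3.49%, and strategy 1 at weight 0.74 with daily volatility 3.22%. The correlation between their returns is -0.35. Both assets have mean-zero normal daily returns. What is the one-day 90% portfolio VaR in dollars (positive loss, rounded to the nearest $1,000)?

σ_p² = 0.26²·3.49² + 0.74²·3.22² + 2·-0.35·0.26·0.74·3.49·3.22 = 4.9876 (%²).
σ_p = √4.9876 = 2.233%.
At 90%, z = 1.282.
VaR = 1.282 × 2.233% = 2.863%; on $30,000,000 that is $858,900.

$859,000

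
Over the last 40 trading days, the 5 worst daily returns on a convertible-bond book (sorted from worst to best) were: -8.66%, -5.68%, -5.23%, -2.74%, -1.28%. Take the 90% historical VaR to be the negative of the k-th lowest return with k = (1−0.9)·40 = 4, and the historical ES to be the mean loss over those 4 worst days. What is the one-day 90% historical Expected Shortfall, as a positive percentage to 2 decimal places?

5.58%

The 4 worst returns sum to -22.31%.
ES = −(-22.31%) / 4 = 5.5775% ≈ 5.58%.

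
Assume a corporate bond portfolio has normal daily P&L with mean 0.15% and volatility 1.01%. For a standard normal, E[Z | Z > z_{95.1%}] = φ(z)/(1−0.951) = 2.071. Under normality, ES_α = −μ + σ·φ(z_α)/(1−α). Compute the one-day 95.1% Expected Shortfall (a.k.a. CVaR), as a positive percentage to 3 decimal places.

ES = −(0.15%) + 1.01% × 2.071 = 1.942%.

1.942%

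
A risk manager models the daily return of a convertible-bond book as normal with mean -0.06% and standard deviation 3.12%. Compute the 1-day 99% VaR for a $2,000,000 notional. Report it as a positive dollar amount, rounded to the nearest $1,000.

$146,000

At 99% one-sided, z = 2.326.
VaR = −μ + z·σ = −(-0.06%) + 2.326 × 3.12% = 7.317%.
On $2,000,000: 0.07317 × $2,000,000 = $146,340.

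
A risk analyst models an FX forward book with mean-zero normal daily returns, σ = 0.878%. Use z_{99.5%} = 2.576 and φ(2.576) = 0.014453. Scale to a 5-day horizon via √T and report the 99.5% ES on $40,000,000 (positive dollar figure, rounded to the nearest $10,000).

σ_{5d} = 0.878% × √5 = 1.963%.
ES multiplier = φ(z)/(1−α) = 0.014453/0.005 = 2.891.
ES = 1.963% × 2.891 = 5.675%; on $40,000,000: $2,270,000.

$2,270,000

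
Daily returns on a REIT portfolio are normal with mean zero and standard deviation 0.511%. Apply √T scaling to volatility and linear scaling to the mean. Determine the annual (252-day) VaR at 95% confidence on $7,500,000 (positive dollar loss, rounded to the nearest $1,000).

At 95%, z = 1.645.
σ_{252d} = 0.511% × √252 = 8.112%.
VaR = 1.645 × 8.112% = 13.344%.
On $7,500,000: 0.13344 × $7,500,000 = $1,000,800.

$1,001,000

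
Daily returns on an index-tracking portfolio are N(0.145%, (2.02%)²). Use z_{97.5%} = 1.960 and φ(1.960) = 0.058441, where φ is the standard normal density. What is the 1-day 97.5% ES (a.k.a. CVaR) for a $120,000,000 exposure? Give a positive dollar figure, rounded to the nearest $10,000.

Tail multiplier: φ(z)/(1−α) = 0.058441 / 0.025 = 2.338.
ES = −(0.145%) + 2.02% × 2.338 = 4.578%.
On $120,000,000: 0.04578 × $120,000,000 = $5,493,600.

$5,490,000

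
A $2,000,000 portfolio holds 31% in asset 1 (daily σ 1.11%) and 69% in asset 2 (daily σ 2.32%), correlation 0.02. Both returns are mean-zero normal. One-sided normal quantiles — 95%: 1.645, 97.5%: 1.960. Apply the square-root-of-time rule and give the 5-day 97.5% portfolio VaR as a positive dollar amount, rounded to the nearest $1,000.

$144,000

σ_p = √(0.31²·1.11² + 0.69²·2.32² + 2·0.02·0.31·0.69·1.11·2.32) = 1.644%.
σ_{5d} = 1.644% × √5 = 3.676%.
VaR = 1.960 × 3.676% = 7.205%; on $2,000,000 that is $144,100.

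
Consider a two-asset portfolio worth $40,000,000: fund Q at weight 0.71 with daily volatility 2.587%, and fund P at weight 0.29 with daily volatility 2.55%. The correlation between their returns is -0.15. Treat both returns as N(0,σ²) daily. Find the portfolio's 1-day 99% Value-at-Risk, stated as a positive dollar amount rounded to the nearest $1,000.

$1,744,000

σ_p² = 0.71²·2.587² + 0.29²·2.55² + 2·-0.15·0.71·0.29·2.587·2.55 = 3.5131 (%²).
σ_p = √3.5131 = 1.874%.
At 99%, z = 2.326.
VaR = 2.326 × 1.874% = 4.359%; on $40,000,000 that is $1,743,600.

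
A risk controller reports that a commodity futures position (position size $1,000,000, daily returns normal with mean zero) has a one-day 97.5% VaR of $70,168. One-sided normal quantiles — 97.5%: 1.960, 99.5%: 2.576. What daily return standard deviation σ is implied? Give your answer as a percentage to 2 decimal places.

VaR as a fraction: $70,168 / $1,000,000 = 7.017%.
σ = VaR / z = 7.017% / 1.960 = 3.580%.

3.58%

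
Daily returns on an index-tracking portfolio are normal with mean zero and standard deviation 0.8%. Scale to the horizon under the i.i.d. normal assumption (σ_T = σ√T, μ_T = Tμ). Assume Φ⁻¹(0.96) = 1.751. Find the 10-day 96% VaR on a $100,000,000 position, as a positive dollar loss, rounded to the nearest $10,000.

σ_{10d} = 0.8% × √10 = 2.530%.
VaR = 1.751 × 2.530% = 4.430%.
On $100,000,000: 0.04430 × $100,000,000 = $4,430,000.

$4,430,000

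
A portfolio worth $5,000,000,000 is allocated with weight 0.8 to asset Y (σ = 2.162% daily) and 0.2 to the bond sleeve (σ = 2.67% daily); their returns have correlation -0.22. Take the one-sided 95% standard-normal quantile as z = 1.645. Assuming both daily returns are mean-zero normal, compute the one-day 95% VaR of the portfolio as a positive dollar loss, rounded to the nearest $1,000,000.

σ_p² = 0.8²·2.162² + 0.2²·2.67² + 2·-0.22·0.8·0.2·2.162·2.67 = 2.8703 (%²).
σ_p = √2.8703 = 1.694%.
VaR = 1.645 × 1.694% = 2.787%; on $5,000,000,000 that is $139,350,000.

$139,000,000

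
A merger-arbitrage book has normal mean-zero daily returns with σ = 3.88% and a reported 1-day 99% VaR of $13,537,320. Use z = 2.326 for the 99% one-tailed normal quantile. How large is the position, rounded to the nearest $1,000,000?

$150,000,000

VaR as a fraction of value: z·σ = 2.326 × 3.88% = 9.02488%.
Position = $13,537,320 / 0.0902488 = $150,000,000.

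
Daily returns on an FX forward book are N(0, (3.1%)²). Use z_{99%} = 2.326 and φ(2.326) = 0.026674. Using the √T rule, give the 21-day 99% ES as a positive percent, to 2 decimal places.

37.89%

σ_{21d} = 3.1% × √21 = 14.206%.
ES multiplier = φ(z)/(1−α) = 0.026674/0.01 = 2.667.
ES = 14.206% × 2.667 = 37.887%.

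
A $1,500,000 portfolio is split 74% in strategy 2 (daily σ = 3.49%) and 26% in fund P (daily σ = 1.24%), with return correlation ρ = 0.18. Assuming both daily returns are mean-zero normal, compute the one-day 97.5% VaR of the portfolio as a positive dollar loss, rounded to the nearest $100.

$78,200

σ_p² = 0.74²·3.49² + 0.26²·1.24² + 2·0.18·0.74·0.26·3.49·1.24 = 7.0735 (%²).
σ_p = √7.0735 = 2.660%.
At 97.5%, z = 1.960.
VaR = 1.960 × 2.660% = 5.214%; on $1,500,000 that is $78,210.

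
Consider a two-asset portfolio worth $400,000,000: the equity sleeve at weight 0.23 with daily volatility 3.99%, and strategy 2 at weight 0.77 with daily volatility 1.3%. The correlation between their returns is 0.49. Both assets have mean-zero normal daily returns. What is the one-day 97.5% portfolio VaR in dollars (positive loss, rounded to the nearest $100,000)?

$13,000,000

σ_p² = 0.23²·3.99² + 0.77²·1.3² + 2·0.49·0.23·0.77·3.99·1.3 = 2.7444 (%²).
σ_p = √2.7444 = 1.657%.
At 97.5%, z = 1.960.
VaR = 1.960 × 1.657% = 3.248%; on $400,000,000 that is $12,992,000.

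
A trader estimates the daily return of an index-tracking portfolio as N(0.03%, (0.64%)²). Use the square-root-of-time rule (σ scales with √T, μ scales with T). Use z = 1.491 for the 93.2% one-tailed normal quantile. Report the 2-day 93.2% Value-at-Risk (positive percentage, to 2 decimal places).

σ_{2d} = 0.64% × √2 = 0.905%; μ_{2d} = 2 × 0.03% = 0.060%.
VaR = −(0.060%) + 1.491 × 0.905% = 1.289%.

1.29%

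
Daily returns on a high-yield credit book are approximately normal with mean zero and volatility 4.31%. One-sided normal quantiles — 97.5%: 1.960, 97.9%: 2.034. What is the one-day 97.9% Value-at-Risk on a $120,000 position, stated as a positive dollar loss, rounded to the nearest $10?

VaR = z·σ = 2.034 × 4.31% = 8.767%.
On $120,000: 0.08767 × $120,000 = $10,520.

$10,520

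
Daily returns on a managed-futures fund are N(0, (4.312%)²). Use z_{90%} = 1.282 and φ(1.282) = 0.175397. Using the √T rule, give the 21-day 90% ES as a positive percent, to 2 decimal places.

σ_{21d} = 4.312% × √21 = 19.760%.
ES multiplier = φ(z)/(1−α) = 0.175397/0.1 = 1.754.
ES = 19.760% × 1.754 = 34.659%.

34.66%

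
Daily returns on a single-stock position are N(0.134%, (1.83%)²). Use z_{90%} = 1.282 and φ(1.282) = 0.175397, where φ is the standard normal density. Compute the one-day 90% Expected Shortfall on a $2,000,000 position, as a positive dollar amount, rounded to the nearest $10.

Tail multiplier: φ(z)/(1−α) = 0.175397 / 0.1 = 1.754.
ES = −(0.134%) + 1.83% × 1.754 = 3.076%.
On $2,000,000: 0.03076 × $2,000,000 = $61,520.

$61,520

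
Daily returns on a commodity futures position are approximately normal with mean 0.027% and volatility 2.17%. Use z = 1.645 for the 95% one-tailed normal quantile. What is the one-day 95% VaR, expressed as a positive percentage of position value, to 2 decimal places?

3.54%

VaR = −μ + z·σ = −(0.027%) + 1.645 × 2.17% = 3.543%.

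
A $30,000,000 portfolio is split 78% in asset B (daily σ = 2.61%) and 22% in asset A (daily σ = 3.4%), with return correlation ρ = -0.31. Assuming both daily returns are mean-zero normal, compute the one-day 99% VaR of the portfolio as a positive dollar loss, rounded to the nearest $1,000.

σ_p² = 0.78²·2.61² + 0.22²·3.4² + 2·-0.31·0.78·0.22·2.61·3.4 = 3.7599 (%²).
σ_p = √3.7599 = 1.939%.
At 99%, z = 2.326.
VaR = 2.326 × 1.939% = 4.510%; on $30,000,000 that is $1,353,000.

$1,353,000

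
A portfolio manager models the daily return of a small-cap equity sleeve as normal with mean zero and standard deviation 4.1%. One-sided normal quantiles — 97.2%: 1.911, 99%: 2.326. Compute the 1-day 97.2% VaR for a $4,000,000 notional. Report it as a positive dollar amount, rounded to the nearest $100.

$313,400

VaR = z·σ = 1.911 × 4.1% = 7.835%.
On $4,000,000: 0.07835 × $4,000,000 = $313,400.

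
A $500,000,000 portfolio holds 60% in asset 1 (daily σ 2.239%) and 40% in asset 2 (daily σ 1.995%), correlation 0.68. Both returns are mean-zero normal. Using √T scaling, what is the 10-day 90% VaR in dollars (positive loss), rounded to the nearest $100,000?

σ_p = √(0.6²·2.239² + 0.4²·1.995² + 2·0.68·0.6·0.4·2.239·1.995) = 1.975%.
σ_{10d} = 1.975% × √10 = 6.245%.
z(90%) = 1.282.
VaR = 1.282 × 6.245% = 8.006%; on $500,000,000 that is $40,030,000.

$40,000,000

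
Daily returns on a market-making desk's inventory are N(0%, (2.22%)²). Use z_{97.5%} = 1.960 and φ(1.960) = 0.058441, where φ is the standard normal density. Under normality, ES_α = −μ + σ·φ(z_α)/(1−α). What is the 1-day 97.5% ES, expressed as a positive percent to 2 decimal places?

5.19%

Tail multiplier: φ(z)/(1−α) = 0.058441 / 0.025 = 2.338.
ES = 2.22% × 2.338 = 5.190%.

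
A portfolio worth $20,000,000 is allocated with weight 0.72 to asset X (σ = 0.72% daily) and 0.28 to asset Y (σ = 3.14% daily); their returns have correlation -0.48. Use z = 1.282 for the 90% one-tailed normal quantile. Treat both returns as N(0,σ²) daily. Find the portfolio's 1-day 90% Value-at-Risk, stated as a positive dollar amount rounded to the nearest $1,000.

σ_p² = 0.72²·0.72² + 0.28²·3.14² + 2·-0.48·0.72·0.28·0.72·3.14 = 0.6042 (%²).
σ_p = √0.6042 = 0.777%.
VaR = 1.282 × 0.777% = 0.996%; on $20,000,000 that is $199,200.

$199,000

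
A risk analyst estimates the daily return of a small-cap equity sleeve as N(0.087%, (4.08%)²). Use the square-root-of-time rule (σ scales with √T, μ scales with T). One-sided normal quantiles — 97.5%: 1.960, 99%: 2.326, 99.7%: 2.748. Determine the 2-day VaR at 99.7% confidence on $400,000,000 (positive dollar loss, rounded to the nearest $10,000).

$62,730,000

σ_{2d} = 4.08% × √2 = 5.770%; μ_{2d} = 2 × 0.087% = 0.174%.
VaR = −(0.174%) + 2.748 × 5.770% = 15.682%.
On $400,000,000: 0.15682 × $400,000,000 = $62,728,000.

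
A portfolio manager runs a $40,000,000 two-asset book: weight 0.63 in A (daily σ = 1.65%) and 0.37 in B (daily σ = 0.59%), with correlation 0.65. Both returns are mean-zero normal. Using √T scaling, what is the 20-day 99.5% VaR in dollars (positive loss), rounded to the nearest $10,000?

$5,500,000

σ_p = √(0.63²·1.65² + 0.37²·0.59² + 2·0.65·0.63·0.37·1.65·0.59) = 1.193%.
σ_{20d} = 1.193% × √20 = 5.335%.
z(99.5%) = 2.576.
VaR = 2.576 × 5.335% = 13.743%; on $40,000,000 that is $5,497,200.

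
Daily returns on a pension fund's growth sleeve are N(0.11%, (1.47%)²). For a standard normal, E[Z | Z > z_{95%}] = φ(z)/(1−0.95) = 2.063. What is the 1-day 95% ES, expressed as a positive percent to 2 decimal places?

ES = −(0.11%) + 1.47% × 2.063 = 2.923%.

2.92%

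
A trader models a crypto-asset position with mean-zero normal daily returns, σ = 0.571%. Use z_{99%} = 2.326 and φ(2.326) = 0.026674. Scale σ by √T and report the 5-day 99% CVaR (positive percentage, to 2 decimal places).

σ_{5d} = 0.571% × √5 = 1.277%.
ES multiplier = φ(z)/(1−α) = 0.026674/0.01 = 2.667.
ES = 1.277% × 2.667 = 3.406%.

3.41%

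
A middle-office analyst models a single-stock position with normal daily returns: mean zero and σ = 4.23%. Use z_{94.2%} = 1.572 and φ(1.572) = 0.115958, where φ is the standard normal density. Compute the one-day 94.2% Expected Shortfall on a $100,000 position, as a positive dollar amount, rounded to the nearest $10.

Tail multiplier: φ(z)/(1−α) = 0.115958 / 0.058 = 1.999.
ES = 4.23% × 1.999 = 8.456%.
On $100,000: 0.08456 × $100,000 = $8,456.

$8,460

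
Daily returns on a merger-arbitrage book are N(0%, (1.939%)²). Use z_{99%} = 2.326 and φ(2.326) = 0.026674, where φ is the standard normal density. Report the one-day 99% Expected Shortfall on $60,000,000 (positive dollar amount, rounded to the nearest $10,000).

Tail multiplier: φ(z)/(1−α) = 0.026674 / 0.01 = 2.667.
ES = 1.939% × 2.667 = 5.171%.
On $60,000,000: 0.05171 × $60,000,000 = $3,102,600.

$3,100,000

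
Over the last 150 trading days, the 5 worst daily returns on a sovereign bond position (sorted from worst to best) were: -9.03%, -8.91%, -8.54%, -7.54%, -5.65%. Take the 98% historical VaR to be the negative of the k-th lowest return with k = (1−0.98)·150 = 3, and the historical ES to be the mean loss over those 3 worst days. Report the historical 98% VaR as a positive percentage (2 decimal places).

8.54%

k = 3; the 3rd lowest return is -8.54%, so VaR = 8.54%.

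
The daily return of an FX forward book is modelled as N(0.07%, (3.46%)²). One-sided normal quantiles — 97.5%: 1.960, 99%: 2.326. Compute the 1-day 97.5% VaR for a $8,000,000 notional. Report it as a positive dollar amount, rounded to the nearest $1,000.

$537,000

VaR = −μ + z·σ = −(0.07%) + 1.960 × 3.46% = 6.712%.
On $8,000,000: 0.06712 × $8,000,000 = $536,960.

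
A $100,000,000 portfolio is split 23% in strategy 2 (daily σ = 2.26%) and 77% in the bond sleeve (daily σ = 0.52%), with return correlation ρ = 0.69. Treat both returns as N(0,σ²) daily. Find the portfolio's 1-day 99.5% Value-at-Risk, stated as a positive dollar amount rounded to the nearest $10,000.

σ_p² = 0.23²·2.26² + 0.77²·0.52² + 2·0.69·0.23·0.77·2.26·0.52 = 0.7177 (%²).
σ_p = √0.7177 = 0.847%.
At 99.5%, z = 2.576.
VaR = 2.576 × 0.847% = 2.182%; on $100,000,000 that is $2,182,000.

$2,180,000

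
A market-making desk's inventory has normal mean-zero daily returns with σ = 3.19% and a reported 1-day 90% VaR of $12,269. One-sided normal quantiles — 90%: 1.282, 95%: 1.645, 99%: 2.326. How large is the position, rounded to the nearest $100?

$300,000

VaR as a fraction of value: z·σ = 1.282 × 3.19% = 4.08958%.
Position = $12,269 / 0.0408958 = $300,006.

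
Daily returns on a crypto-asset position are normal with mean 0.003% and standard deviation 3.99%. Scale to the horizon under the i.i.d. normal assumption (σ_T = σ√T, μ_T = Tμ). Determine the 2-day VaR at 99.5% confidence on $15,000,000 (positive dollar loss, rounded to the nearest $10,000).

At 99.5%, z = 2.576.
σ_{2d} = 3.99% × √2 = 5.643%; μ_{2d} = 2 × 0.003% = 0.006%.
VaR = −(0.006%) + 2.576 × 5.643% = 14.530%.
On $15,000,000: 0.14530 × $15,000,000 = $2,179,500.

$2,180,000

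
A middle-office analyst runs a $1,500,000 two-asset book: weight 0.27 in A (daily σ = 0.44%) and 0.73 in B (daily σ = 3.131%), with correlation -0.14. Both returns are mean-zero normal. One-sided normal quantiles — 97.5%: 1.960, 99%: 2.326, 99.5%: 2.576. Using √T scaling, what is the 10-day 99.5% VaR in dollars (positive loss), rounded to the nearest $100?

σ_p = √(0.27²·0.44² + 0.73²·3.131² + 2·-0.14·0.27·0.73·0.44·3.131) = 2.272%.
σ_{10d} = 2.272% × √10 = 7.185%.
VaR = 2.576 × 7.185% = 18.509%; on $1,500,000 that is $277,635.

$277,600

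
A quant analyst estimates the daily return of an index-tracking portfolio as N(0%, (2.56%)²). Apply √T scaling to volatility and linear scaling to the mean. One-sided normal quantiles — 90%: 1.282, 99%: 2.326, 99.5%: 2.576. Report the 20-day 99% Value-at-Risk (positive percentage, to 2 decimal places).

26.63%

σ_{20d} = 2.56% × √20 = 11.449%.
VaR = 2.326 × 11.449% = 26.630%.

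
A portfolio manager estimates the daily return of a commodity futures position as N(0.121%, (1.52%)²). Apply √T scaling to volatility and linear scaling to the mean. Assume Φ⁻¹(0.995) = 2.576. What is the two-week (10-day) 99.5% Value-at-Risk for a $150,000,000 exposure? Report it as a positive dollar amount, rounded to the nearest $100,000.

$16,800,000

σ_{10d} = 1.52% × √10 = 4.807%; μ_{10d} = 10 × 0.121% = 1.210%.
VaR = −(1.210%) + 2.576 × 4.807% = 11.173%.
On $150,000,000: 0.11173 × $150,000,000 = $16,759,500.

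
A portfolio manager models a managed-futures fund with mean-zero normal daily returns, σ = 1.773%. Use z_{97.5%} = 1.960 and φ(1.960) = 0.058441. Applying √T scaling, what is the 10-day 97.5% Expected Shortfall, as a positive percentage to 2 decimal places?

13.11%

σ_{10d} = 1.773% × √10 = 5.607%.
ES multiplier = φ(z)/(1−α) = 0.058441/0.025 = 2.338.
ES = 5.607% × 2.338 = 13.109%.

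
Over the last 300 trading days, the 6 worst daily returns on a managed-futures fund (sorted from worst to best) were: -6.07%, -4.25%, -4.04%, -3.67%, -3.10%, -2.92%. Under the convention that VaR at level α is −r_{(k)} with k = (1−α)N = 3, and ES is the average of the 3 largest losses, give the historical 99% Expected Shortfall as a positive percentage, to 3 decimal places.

4.787%

The 3 worst returns sum to -14.36%.
ES = −(-14.36%) / 3 = 4.7866…% ≈ 4.787%.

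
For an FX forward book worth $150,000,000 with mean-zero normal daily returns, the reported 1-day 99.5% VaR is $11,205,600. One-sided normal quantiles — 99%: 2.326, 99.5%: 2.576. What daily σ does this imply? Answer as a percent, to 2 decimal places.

VaR as a fraction: $11,205,600 / $150,000,000 = 7.470%.
σ = VaR / z = 7.470% / 2.576 = 2.900%.

2.90%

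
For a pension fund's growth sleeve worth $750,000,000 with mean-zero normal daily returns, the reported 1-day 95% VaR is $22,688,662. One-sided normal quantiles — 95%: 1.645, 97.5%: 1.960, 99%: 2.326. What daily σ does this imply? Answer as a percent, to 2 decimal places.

1.84%

VaR as a fraction: $22,688,662 / $750,000,000 = 3.025%.
σ = VaR / z = 3.025% / 1.645 = 1.839%.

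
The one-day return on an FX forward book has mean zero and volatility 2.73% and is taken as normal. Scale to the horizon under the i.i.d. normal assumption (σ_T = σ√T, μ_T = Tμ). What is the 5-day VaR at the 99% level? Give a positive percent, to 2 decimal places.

At 99%, z = 2.326.
σ_{5d} = 2.73% × √5 = 6.104%.
VaR = 2.326 × 6.104% = 14.198%.

14.20%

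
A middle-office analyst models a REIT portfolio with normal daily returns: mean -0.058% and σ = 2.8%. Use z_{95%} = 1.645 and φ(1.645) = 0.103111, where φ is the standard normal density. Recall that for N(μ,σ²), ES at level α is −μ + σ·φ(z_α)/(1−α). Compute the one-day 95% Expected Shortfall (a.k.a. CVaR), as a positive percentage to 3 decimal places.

Tail multiplier: φ(z)/(1−α) = 0.103111 / 0.05 = 2.062.
ES = −(-0.058%) + 2.8% × 2.062 = 5.832%.

5.832%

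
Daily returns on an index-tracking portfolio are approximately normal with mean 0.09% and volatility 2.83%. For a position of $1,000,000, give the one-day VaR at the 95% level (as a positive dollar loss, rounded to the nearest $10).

$45,650

At 95% one-sided, z = 1.645.
VaR = −μ + z·σ = −(0.09%) + 1.645 × 2.83% = 4.565%.
On $1,000,000: 0.04565 × $1,000,000 = $45,650.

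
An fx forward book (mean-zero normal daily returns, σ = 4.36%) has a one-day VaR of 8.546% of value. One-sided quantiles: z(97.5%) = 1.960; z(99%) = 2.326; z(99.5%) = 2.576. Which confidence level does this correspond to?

Implied z = VaR/σ = 8.546 / 4.36 = 1.960.
This matches z(97.5%) = 1.960.

97.5%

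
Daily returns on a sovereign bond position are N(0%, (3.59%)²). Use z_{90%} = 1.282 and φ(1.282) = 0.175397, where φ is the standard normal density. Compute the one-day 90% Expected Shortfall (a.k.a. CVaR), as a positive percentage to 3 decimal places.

Tail multiplier: φ(z)/(1−α) = 0.175397 / 0.1 = 1.754.
ES = 3.59% × 1.754 = 6.297%.

6.297%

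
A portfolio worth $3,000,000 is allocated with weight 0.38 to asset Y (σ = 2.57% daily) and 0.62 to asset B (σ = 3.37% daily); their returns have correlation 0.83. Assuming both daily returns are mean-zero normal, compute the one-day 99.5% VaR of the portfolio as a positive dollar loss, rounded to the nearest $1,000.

σ_p² = 0.38²·2.57² + 0.62²·3.37² + 2·0.83·0.38·0.62·2.57·3.37 = 8.7066 (%²).
σ_p = √8.7066 = 2.951%.
At 99.5%, z = 2.576.
VaR = 2.576 × 2.951% = 7.602%; on $3,000,000 that is $228,060.

$228,000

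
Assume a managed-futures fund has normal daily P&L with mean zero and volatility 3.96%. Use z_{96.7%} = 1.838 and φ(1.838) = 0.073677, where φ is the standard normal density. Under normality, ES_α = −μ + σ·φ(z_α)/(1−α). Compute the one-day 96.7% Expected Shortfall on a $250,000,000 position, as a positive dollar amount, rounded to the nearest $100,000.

Tail multiplier: φ(z)/(1−α) = 0.073677 / 0.033 = 2.233.
ES = 3.96% × 2.233 = 8.843%.
On $250,000,000: 0.08843 × $250,000,000 = $22,107,500.

$22,100,000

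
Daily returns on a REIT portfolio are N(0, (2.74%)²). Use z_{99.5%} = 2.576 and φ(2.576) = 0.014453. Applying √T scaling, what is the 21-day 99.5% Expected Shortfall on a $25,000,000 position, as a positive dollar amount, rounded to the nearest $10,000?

σ_{21d} = 2.74% × √21 = 12.556%.
ES multiplier = φ(z)/(1−α) = 0.014453/0.005 = 2.891.
ES = 12.556% × 2.891 = 36.299%; on $25,000,000: $9,074,750.

$9,070,000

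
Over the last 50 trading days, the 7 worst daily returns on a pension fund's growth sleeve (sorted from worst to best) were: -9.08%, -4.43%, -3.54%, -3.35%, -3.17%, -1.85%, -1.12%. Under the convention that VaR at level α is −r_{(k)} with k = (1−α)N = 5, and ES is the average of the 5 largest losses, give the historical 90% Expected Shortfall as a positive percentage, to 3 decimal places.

The 5 worst returns sum to -23.57%.
ES = −(-23.57%) / 5 = 4.714%.

4.714%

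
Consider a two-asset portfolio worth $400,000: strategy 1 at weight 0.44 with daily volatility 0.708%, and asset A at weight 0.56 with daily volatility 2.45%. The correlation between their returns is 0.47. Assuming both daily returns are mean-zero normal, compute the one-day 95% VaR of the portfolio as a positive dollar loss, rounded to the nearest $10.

$10,150

σ_p² = 0.44²·0.708² + 0.56²·2.45² + 2·0.47·0.44·0.56·0.708·2.45 = 2.3812 (%²).
σ_p = √2.3812 = 1.543%.
At 95%, z = 1.645.
VaR = 1.645 × 1.543% = 2.538%; on $400,000 that is $10,152.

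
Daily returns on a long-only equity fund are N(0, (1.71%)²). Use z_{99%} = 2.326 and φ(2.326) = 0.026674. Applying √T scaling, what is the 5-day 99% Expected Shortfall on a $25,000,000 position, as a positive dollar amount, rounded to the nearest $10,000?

σ_{5d} = 1.71% × √5 = 3.824%.
ES multiplier = φ(z)/(1−α) = 0.026674/0.01 = 2.667.
ES = 3.824% × 2.667 = 10.199%; on $25,000,000: $2,549,750.

$2,550,000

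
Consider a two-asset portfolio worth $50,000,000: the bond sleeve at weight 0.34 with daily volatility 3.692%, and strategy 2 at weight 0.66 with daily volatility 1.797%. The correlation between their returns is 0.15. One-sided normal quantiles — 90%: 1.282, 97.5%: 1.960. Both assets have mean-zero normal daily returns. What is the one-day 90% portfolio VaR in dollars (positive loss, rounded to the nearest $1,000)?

σ_p² = 0.34²·3.692² + 0.66²·1.797² + 2·0.15·0.34·0.66·3.692·1.797 = 3.4290 (%²).
σ_p = √3.4290 = 1.852%.
VaR = 1.282 × 1.852% = 2.374%; on $50,000,000 that is $1,187,000.

$1,187,000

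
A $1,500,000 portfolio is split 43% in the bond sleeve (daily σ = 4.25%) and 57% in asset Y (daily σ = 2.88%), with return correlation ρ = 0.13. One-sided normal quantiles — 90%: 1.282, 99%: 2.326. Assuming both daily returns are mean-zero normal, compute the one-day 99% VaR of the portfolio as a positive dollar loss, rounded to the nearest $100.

σ_p² = 0.43²·4.25² + 0.57²·2.88² + 2·0.13·0.43·0.57·4.25·2.88 = 6.8146 (%²).
σ_p = √6.8146 = 2.610%.
VaR = 2.326 × 2.610% = 6.071%; on $1,500,000 that is $91,065.

$91,100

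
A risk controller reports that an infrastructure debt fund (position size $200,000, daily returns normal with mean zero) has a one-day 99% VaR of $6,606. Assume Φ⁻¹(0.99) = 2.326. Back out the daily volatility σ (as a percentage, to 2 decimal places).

1.42%

VaR as a fraction: $6,606 / $200,000 = 3.303%.
σ = VaR / z = 3.303% / 2.326 = 1.420%.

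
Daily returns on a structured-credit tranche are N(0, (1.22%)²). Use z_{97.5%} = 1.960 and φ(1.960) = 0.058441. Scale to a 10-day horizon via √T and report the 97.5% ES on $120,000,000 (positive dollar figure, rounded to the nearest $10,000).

$10,820,000

σ_{10d} = 1.22% × √10 = 3.858%.
ES multiplier = φ(z)/(1−α) = 0.058441/0.025 = 2.338.
ES = 3.858% × 2.338 = 9.020%; on $120,000,000: $10,824,000.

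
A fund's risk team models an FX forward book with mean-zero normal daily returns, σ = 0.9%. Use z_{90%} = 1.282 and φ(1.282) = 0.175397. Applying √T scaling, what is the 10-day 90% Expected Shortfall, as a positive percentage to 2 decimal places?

4.99%

σ_{10d} = 0.9% × √10 = 2.846%.
ES multiplier = φ(z)/(1−α) = 0.175397/0.1 = 1.754.
ES = 2.846% × 1.754 = 4.992%.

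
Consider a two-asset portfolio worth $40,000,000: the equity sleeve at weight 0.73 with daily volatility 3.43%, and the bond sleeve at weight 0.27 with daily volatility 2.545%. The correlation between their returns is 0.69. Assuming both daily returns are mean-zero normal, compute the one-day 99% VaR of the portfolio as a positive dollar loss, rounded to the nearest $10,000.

σ_p² = 0.73²·3.43² + 0.27²·2.545² + 2·0.69·0.73·0.27·3.43·2.545 = 9.1161 (%²).
σ_p = √9.1161 = 3.019%.
At 99%, z = 2.326.
VaR = 2.326 × 3.019% = 7.022%; on $40,000,000 that is $2,808,800.

$2,810,000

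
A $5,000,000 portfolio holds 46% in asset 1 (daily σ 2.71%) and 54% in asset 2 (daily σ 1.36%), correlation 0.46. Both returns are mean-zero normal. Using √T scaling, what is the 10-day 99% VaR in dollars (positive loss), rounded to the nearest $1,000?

$630,000

σ_p = √(0.46²·2.71² + 0.54²·1.36² + 2·0.46·0.46·0.54·2.71·1.36) = 1.713%.
σ_{10d} = 1.713% × √10 = 5.417%.
z(99%) = 2.326.
VaR = 2.326 × 5.417% = 12.600%; on $5,000,000 that is $630,000.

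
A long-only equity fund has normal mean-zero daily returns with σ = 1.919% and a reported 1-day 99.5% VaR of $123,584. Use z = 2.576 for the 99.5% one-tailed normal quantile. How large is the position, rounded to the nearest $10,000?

VaR as a fraction of value: z·σ = 2.576 × 1.919% = 4.94334%.
Position = $123,584 / 0.0494334 = $2,500,008.

$2,500,000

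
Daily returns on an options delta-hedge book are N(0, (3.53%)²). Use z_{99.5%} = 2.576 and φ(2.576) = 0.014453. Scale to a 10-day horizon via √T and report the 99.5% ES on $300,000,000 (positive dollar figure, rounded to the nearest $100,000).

$96,800,000

σ_{10d} = 3.53% × √10 = 11.163%.
ES multiplier = φ(z)/(1−α) = 0.014453/0.005 = 2.891.
ES = 11.163% × 2.891 = 32.272%; on $300,000,000: $96,816,000.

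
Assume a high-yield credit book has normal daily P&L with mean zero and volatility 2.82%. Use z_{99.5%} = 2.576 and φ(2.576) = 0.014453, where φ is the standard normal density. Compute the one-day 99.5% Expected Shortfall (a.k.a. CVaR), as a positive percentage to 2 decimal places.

Tail multiplier: φ(z)/(1−α) = 0.014453 / 0.005 = 2.891.
ES = 2.82% × 2.891 = 8.153%.

8.15%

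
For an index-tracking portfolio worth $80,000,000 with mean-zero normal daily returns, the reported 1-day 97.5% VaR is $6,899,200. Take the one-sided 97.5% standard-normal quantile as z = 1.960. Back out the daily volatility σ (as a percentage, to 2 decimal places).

VaR as a fraction: $6,899,200 / $80,000,000 = 8.624%.
σ = VaR / z = 8.624% / 1.960 = 4.400%.

4.40%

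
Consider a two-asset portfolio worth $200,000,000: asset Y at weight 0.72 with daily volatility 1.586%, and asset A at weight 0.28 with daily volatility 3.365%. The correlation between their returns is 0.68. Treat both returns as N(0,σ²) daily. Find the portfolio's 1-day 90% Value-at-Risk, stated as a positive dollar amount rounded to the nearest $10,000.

σ_p² = 0.72²·1.586² + 0.28²·3.365² + 2·0.68·0.72·0.28·1.586·3.365 = 3.6550 (%²).
σ_p = √3.6550 = 1.912%.
At 90%, z = 1.282.
VaR = 1.282 × 1.912% = 2.451%; on $200,000,000 that is $4,902,000.

$4,900,000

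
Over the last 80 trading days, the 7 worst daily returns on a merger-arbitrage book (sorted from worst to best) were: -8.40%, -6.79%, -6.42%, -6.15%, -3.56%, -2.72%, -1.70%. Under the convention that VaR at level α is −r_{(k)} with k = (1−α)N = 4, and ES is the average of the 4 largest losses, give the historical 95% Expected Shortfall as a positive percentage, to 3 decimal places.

The 4 worst returns sum to -27.76%.
ES = −(-27.76%) / 4 = 6.94% ≈ 6.940%.

6.940%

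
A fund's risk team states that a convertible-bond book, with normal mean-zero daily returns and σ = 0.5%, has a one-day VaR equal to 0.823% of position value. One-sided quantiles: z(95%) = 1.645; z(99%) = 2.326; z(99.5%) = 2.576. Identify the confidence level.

95%

Implied z = VaR/σ = 0.823 / 0.5 = 1.646.
This matches z(95%) = 1.645.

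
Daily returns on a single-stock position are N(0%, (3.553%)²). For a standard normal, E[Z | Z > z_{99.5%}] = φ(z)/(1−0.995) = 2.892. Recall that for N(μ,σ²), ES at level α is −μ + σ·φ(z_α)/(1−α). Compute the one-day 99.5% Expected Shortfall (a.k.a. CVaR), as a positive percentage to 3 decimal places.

ES = 3.553% × 2.892 = 10.275%.

10.275%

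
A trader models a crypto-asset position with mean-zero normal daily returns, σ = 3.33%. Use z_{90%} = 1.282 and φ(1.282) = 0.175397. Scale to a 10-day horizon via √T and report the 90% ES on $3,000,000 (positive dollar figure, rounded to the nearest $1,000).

$554,000

σ_{10d} = 3.33% × √10 = 10.530%.
ES multiplier = φ(z)/(1−α) = 0.175397/0.1 = 1.754.
ES = 10.530% × 1.754 = 18.470%; on $3,000,000: $554,100.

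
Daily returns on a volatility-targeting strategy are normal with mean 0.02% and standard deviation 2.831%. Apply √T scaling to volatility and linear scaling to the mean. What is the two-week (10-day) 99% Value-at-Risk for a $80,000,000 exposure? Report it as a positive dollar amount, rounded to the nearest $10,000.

At 99%, z = 2.326.
σ_{10d} = 2.831% × √10 = 8.952%; μ_{10d} = 10 × 0.02% = 0.200%.
VaR = −(0.200%) + 2.326 × 8.952% = 20.622%.
On $80,000,000: 0.20622 × $80,000,000 = $16,497,600.

$16,500,000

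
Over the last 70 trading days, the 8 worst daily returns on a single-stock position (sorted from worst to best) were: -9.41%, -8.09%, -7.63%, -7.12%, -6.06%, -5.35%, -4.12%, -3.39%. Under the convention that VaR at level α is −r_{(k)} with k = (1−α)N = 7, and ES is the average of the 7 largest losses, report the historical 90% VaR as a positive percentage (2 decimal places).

4.12%

k = 7; the 7th lowest return is -4.12%, so VaR = 4.12%.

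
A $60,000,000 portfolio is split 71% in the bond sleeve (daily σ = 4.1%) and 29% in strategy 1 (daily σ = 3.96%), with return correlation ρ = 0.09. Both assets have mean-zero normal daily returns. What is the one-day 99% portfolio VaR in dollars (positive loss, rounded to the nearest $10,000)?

$4,500,000

σ_p² = 0.71²·4.1² + 0.29²·3.96² + 2·0.09·0.71·0.29·4.1·3.96 = 10.3945 (%²).
σ_p = √10.3945 = 3.224%.
At 99%, z = 2.326.
VaR = 2.326 × 3.224% = 7.499%; on $60,000,000 that is $4,499,400.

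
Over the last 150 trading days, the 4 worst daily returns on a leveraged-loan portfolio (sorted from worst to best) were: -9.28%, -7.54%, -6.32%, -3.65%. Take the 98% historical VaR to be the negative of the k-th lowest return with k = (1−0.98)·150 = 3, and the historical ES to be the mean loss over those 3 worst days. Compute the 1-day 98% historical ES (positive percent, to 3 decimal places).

7.713%

The 3 worst returns sum to -23.14%.
ES = −(-23.14%) / 3 = 7.7133…% ≈ 7.713%.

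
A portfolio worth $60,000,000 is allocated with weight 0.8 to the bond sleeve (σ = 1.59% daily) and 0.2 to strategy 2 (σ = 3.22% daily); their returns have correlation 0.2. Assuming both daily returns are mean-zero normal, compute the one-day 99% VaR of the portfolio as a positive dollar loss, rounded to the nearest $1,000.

$2,144,000

σ_p² = 0.8²·1.59² + 0.2²·3.22² + 2·0.2·0.8·0.2·1.59·3.22 = 2.3604 (%²).
σ_p = √2.3604 = 1.536%.
At 99%, z = 2.326.
VaR = 2.326 × 1.536% = 3.573%; on $60,000,000 that is $2,143,800.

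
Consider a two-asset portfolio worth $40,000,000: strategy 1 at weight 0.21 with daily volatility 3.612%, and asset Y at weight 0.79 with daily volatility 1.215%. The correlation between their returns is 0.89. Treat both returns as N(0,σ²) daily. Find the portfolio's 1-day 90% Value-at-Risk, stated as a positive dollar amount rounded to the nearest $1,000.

σ_p² = 0.21²·3.612² + 0.79²·1.215² + 2·0.89·0.21·0.79·3.612·1.215 = 2.7926 (%²).
σ_p = √2.7926 = 1.671%.
At 90%, z = 1.282.
VaR = 1.282 × 1.671% = 2.142%; on $40,000,000 that is $856,800.

$857,000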